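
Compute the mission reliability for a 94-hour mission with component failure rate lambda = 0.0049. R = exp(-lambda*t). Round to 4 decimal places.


lambda = 0.0049
mission_time = 94
lambda * t = 0.0049 * 94 = 0.4606
R = exp(-0.4606)
R = 0.6309

0.6309


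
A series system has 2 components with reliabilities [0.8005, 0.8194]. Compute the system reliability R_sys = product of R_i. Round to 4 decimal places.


Components: [0.8005, 0.8194]
After component 1 (R=0.8005): product = 0.8005
After component 2 (R=0.8194): product = 0.6559
R_sys = 0.6559

0.6559


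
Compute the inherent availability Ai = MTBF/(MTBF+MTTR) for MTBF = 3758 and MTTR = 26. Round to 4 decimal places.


MTBF = 3758
MTTR = 26
MTBF + MTTR = 3784
Ai = 3758 / 3784
Ai = 0.9931

0.9931


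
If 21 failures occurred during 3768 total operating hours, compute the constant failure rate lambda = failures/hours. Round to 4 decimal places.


failures = 21
total_hours = 3768
lambda = 21 / 3768
lambda = 0.0056

0.0056


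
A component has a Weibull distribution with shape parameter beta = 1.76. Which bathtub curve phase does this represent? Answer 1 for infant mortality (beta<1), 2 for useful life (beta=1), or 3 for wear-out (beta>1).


beta = 1.76
Compare beta to 1:
beta < 1 => infant mortality (phase 1)
beta = 1 => useful life (phase 2)
beta > 1 => wear-out (phase 3)
Since beta = 1.76, this is wear-out (increasing failure rate)
Phase = 3

3


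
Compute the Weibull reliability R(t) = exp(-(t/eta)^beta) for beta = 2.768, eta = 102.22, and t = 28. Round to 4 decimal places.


beta = 2.768, eta = 102.22, t = 28
t/eta = 28 / 102.22 = 0.2739
(t/eta)^beta = 0.2739^2.768 = 0.0278
R(t) = exp(-0.0278)
R(t) = 0.9726

0.9726


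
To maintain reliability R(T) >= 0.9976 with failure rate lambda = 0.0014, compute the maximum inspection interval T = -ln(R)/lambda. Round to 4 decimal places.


R_target = 0.9976
lambda = 0.0014
-ln(0.9976) = 0.0024
T = 0.0024 / 0.0014
T = 1.7163

1.7163


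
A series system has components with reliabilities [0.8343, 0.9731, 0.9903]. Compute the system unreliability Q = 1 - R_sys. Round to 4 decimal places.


Components: [0.8343, 0.9731, 0.9903]
After component 1: product = 0.8343
After component 2: product = 0.8119
After component 3: product = 0.804
R_sys = 0.804
Q = 1 - 0.804 = 0.196

0.196


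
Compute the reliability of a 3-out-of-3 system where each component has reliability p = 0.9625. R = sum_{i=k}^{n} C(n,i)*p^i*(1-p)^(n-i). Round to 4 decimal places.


k = 3, n = 3, p = 0.9625
i=3: C(3,3)=1 * 0.9625^3 * 0.0375^0 = 0.8917
R = sum of terms = 0.8917

0.8917


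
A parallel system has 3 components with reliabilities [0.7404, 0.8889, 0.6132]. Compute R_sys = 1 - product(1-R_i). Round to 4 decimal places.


Components: [0.7404, 0.8889, 0.6132]
(1 - 0.7404) = 0.2596, running product = 0.2596
(1 - 0.8889) = 0.1111, running product = 0.0288
(1 - 0.6132) = 0.3868, running product = 0.0112
Product of (1-R_i) = 0.0112
R_sys = 1 - 0.0112 = 0.9888

0.9888


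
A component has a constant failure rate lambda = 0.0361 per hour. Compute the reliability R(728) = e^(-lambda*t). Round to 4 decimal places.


lambda = 0.0361
t = 728
lambda * t = 26.2808
R(t) = e^(-26.2808)
R(t) = 0.0

0.0


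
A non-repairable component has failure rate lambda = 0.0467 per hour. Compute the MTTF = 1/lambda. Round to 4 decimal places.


lambda = 0.0467
MTTF = 1 / 0.0467
MTTF = 21.4133

21.4133


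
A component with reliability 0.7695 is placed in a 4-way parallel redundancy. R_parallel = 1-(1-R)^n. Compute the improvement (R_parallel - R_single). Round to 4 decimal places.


R_single = 0.7695, n = 4
1 - R_single = 0.2305
(1 - R_single)^n = 0.2305^4 = 0.0028
R_parallel = 1 - 0.0028 = 0.9972
Improvement = 0.9972 - 0.7695
Improvement = 0.2277

0.2277


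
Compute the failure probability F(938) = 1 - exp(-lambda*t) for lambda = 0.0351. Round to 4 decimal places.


lambda = 0.0351, t = 938
lambda * t = 32.9238
exp(-32.9238) = 0.0
F(t) = 1 - 0.0
F(t) = 1.0

1.0


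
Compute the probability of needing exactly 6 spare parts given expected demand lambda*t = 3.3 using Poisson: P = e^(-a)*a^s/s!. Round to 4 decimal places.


a = 3.3, s = 6
e^(-a) = e^(-3.3) = 0.0369
a^s = 3.3^6 = 1291.468
s! = 720
P = 0.0369 * 1291.468 / 720
P = 0.0662

0.0662


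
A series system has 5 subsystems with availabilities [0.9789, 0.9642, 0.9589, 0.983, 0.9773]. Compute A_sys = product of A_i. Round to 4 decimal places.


Subsystems: [0.9789, 0.9642, 0.9589, 0.983, 0.9773]
After subsystem 1 (A=0.9789): product = 0.9789
After subsystem 2 (A=0.9642): product = 0.9439
After subsystem 3 (A=0.9589): product = 0.9051
After subsystem 4 (A=0.983): product = 0.8897
After subsystem 5 (A=0.9773): product = 0.8695
A_sys = 0.8695

0.8695


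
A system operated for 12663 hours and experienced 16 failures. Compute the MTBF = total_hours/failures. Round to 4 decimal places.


total_hours = 12663
failures = 16
MTBF = 12663 / 16
MTBF = 791.4375

791.4375


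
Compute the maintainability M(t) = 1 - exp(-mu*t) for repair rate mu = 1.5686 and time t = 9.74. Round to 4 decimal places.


mu = 1.5686, t = 9.74
mu * t = 1.5686 * 9.74 = 15.2782
exp(-15.2782) = 0.0
M(t) = 1 - 0.0
M(t) = 1.0

1.0


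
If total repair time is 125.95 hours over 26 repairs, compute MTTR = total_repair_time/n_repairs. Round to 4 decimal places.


total_repair_time = 125.95
n_repairs = 26
MTTR = 125.95 / 26
MTTR = 4.8442

4.8442


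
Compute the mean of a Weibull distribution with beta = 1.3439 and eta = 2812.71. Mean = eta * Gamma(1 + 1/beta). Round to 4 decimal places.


beta = 1.3439, eta = 2812.71
1/beta = 0.7441
1 + 1/beta = 1.7441
Gamma(1.7441) = 0.9177
Mean = 2812.71 * 0.9177
Mean = 2581.321

2581.321


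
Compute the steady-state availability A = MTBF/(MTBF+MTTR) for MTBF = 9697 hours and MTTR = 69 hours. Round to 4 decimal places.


MTBF = 9697
MTTR = 69
MTBF + MTTR = 9766
A = 9697 / 9766
A = 0.9929

0.9929


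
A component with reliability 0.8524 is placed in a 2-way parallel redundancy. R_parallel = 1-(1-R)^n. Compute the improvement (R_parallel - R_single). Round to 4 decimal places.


R_single = 0.8524, n = 2
1 - R_single = 0.1476
(1 - R_single)^n = 0.1476^2 = 0.0218
R_parallel = 1 - 0.0218 = 0.9782
Improvement = 0.9782 - 0.8524
Improvement = 0.1258

0.1258


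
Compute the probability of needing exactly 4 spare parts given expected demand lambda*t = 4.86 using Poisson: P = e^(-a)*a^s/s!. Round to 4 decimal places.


a = 4.86, s = 4
e^(-a) = e^(-4.86) = 0.0078
a^s = 4.86^4 = 557.8855
s! = 24
P = 0.0078 * 557.8855 / 24
P = 0.1802

0.1802


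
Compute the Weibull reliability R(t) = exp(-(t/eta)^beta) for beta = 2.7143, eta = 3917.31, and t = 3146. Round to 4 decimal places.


beta = 2.7143, eta = 3917.31, t = 3146
t/eta = 3146 / 3917.31 = 0.8031
(t/eta)^beta = 0.8031^2.7143 = 0.5515
R(t) = exp(-0.5515)
R(t) = 0.5761

0.5761


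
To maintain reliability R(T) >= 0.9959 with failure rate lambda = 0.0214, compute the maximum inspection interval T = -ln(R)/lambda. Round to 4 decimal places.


R_target = 0.9959
lambda = 0.0214
-ln(0.9959) = 0.0041
T = 0.0041 / 0.0214
T = 0.192

0.192


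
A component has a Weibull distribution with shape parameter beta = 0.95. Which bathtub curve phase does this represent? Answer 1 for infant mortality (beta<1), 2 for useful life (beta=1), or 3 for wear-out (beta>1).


beta = 0.95
Compare beta to 1:
beta < 1 => infant mortality (phase 1)
beta = 1 => useful life (phase 2)
beta > 1 => wear-out (phase 3)
Since beta = 0.95, this is infant mortality (decreasing failure rate)
Phase = 1

1


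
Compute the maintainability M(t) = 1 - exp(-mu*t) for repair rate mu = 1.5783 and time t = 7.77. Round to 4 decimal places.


mu = 1.5783, t = 7.77
mu * t = 1.5783 * 7.77 = 12.2634
exp(-12.2634) = 0.0
M(t) = 1 - 0.0
M(t) = 1.0

1.0


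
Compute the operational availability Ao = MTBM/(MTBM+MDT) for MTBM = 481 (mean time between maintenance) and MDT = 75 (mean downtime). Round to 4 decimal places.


MTBM = 481
MDT = 75
MTBM + MDT = 556
Ao = 481 / 556
Ao = 0.8651

0.8651


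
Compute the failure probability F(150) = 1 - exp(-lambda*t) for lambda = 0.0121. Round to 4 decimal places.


lambda = 0.0121, t = 150
lambda * t = 1.815
exp(-1.815) = 0.1628
F(t) = 1 - 0.1628
F(t) = 0.8372

0.8372


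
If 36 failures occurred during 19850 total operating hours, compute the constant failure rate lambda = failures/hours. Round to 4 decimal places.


failures = 36
total_hours = 19850
lambda = 36 / 19850
lambda = 0.0018

0.0018


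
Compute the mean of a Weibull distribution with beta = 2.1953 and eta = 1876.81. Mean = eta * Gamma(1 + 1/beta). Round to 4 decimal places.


beta = 2.1953, eta = 1876.81
1/beta = 0.4555
1 + 1/beta = 1.4555
Gamma(1.4555) = 0.8856
Mean = 1876.81 * 0.8856
Mean = 1662.139

1662.139


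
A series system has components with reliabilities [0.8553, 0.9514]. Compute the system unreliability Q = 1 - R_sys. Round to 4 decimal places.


Components: [0.8553, 0.9514]
After component 1: product = 0.8553
After component 2: product = 0.8137
R_sys = 0.8137
Q = 1 - 0.8137 = 0.1863

0.1863


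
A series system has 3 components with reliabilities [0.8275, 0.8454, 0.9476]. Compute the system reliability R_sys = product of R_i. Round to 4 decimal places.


Components: [0.8275, 0.8454, 0.9476]
After component 1 (R=0.8275): product = 0.8275
After component 2 (R=0.8454): product = 0.6996
After component 3 (R=0.9476): product = 0.6629
R_sys = 0.6629

0.6629


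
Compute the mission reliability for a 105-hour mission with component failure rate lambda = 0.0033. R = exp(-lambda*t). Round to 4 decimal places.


lambda = 0.0033
mission_time = 105
lambda * t = 0.0033 * 105 = 0.3465
R = exp(-0.3465)
R = 0.7072

0.7072


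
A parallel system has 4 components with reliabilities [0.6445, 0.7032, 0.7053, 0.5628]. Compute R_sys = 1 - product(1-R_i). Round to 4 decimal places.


Components: [0.6445, 0.7032, 0.7053, 0.5628]
(1 - 0.6445) = 0.3555, running product = 0.3555
(1 - 0.7032) = 0.2968, running product = 0.1055
(1 - 0.7053) = 0.2947, running product = 0.0311
(1 - 0.5628) = 0.4372, running product = 0.0136
Product of (1-R_i) = 0.0136
R_sys = 1 - 0.0136 = 0.9864

0.9864


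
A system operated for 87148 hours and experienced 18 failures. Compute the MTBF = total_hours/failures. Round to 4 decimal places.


total_hours = 87148
failures = 18
MTBF = 87148 / 18
MTBF = 4841.5556

4841.5556


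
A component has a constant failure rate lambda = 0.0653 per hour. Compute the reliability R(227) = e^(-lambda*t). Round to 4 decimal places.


lambda = 0.0653
t = 227
lambda * t = 14.8231
R(t) = e^(-14.8231)
R(t) = 0.0

0.0


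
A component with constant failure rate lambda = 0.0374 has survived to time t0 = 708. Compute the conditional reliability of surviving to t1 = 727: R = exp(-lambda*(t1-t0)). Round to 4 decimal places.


lambda = 0.0374
t0 = 708, t1 = 727
t1 - t0 = 19
lambda * (t1-t0) = 0.0374 * 19 = 0.7106
R = exp(-0.7106)
R = 0.4913

0.4913


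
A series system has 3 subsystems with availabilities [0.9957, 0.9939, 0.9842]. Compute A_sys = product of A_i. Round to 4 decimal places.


Subsystems: [0.9957, 0.9939, 0.9842]
After subsystem 1 (A=0.9957): product = 0.9957
After subsystem 2 (A=0.9939): product = 0.9896
After subsystem 3 (A=0.9842): product = 0.974
A_sys = 0.974

0.974


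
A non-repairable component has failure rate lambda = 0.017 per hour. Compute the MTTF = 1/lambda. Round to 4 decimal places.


lambda = 0.017
MTTF = 1 / 0.017
MTTF = 58.8235

58.8235


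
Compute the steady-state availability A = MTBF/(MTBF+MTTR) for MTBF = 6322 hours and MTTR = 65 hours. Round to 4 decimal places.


MTBF = 6322
MTTR = 65
MTBF + MTTR = 6387
A = 6322 / 6387
A = 0.9898

0.9898


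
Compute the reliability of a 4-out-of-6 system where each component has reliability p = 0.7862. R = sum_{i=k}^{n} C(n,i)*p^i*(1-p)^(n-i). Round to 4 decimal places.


k = 4, n = 6, p = 0.7862
i=4: C(6,4)=15 * 0.7862^4 * 0.2138^2 = 0.262
i=5: C(6,5)=6 * 0.7862^5 * 0.2138^1 = 0.3853
i=6: C(6,6)=1 * 0.7862^6 * 0.2138^0 = 0.2362
R = sum of terms = 0.8834

0.8834


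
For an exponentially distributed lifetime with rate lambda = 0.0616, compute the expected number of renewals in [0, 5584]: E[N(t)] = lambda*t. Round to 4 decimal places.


lambda = 0.0616
t = 5584
E[N(t)] = lambda * t
E[N(t)] = 0.0616 * 5584
E[N(t)] = 343.9744

343.9744


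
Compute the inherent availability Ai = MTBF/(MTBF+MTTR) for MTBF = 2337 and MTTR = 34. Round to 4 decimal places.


MTBF = 2337
MTTR = 34
MTBF + MTTR = 2371
Ai = 2337 / 2371
Ai = 0.9857

0.9857


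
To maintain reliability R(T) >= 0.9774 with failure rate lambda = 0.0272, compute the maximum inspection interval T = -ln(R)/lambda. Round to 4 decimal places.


R_target = 0.9774
lambda = 0.0272
-ln(0.9774) = 0.0229
T = 0.0229 / 0.0272
T = 0.8404

0.8404


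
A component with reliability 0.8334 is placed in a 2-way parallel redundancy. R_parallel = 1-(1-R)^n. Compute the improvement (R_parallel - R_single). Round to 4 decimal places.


R_single = 0.8334, n = 2
1 - R_single = 0.1666
(1 - R_single)^n = 0.1666^2 = 0.0278
R_parallel = 1 - 0.0278 = 0.9722
Improvement = 0.9722 - 0.8334
Improvement = 0.1388

0.1388


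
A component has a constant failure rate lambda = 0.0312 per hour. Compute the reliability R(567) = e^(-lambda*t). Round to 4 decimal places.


lambda = 0.0312
t = 567
lambda * t = 17.6904
R(t) = e^(-17.6904)
R(t) = 0.0

0.0


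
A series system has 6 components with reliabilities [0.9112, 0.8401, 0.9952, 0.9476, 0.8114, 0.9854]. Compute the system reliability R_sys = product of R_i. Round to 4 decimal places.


Components: [0.9112, 0.8401, 0.9952, 0.9476, 0.8114, 0.9854]
After component 1 (R=0.9112): product = 0.9112
After component 2 (R=0.8401): product = 0.7655
After component 3 (R=0.9952): product = 0.7618
After component 4 (R=0.9476): product = 0.7219
After component 5 (R=0.8114): product = 0.5858
After component 6 (R=0.9854): product = 0.5772
R_sys = 0.5772

0.5772


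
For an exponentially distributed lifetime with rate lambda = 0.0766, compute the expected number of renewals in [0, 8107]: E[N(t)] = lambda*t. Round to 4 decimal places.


lambda = 0.0766
t = 8107
E[N(t)] = lambda * t
E[N(t)] = 0.0766 * 8107
E[N(t)] = 620.9962

620.9962


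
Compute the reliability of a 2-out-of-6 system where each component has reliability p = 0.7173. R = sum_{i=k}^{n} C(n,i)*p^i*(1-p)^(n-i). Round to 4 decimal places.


k = 2, n = 6, p = 0.7173
i=2: C(6,2)=15 * 0.7173^2 * 0.2827^4 = 0.0493
i=3: C(6,3)=20 * 0.7173^3 * 0.2827^3 = 0.1668
i=4: C(6,4)=15 * 0.7173^4 * 0.2827^2 = 0.3174
i=5: C(6,5)=6 * 0.7173^5 * 0.2827^1 = 0.3221
i=6: C(6,6)=1 * 0.7173^6 * 0.2827^0 = 0.1362
R = sum of terms = 0.9917

0.9917


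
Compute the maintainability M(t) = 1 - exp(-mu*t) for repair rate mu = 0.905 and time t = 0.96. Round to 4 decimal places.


mu = 0.905, t = 0.96
mu * t = 0.905 * 0.96 = 0.8688
exp(-0.8688) = 0.4195
M(t) = 1 - 0.4195
M(t) = 0.5805

0.5805


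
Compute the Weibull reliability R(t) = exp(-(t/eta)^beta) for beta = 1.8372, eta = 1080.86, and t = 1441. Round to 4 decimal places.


beta = 1.8372, eta = 1080.86, t = 1441
t/eta = 1441 / 1080.86 = 1.3332
(t/eta)^beta = 1.3332^1.8372 = 1.6961
R(t) = exp(-1.6961)
R(t) = 0.1834

0.1834


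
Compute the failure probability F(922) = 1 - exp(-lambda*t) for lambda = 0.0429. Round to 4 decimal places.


lambda = 0.0429, t = 922
lambda * t = 39.5538
exp(-39.5538) = 0.0
F(t) = 1 - 0.0
F(t) = 1.0

1.0


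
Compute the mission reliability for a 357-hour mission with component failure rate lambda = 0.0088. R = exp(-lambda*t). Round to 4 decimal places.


lambda = 0.0088
mission_time = 357
lambda * t = 0.0088 * 357 = 3.1416
R = exp(-3.1416)
R = 0.0432

0.0432


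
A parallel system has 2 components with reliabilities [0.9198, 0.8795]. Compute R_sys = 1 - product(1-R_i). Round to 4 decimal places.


Components: [0.9198, 0.8795]
(1 - 0.9198) = 0.0802, running product = 0.0802
(1 - 0.8795) = 0.1205, running product = 0.0097
Product of (1-R_i) = 0.0097
R_sys = 1 - 0.0097 = 0.9903

0.9903


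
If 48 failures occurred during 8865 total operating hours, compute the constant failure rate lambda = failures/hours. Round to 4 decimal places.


failures = 48
total_hours = 8865
lambda = 48 / 8865
lambda = 0.0054

0.0054


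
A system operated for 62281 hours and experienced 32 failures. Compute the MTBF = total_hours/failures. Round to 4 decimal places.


total_hours = 62281
failures = 32
MTBF = 62281 / 32
MTBF = 1946.2812

1946.2812


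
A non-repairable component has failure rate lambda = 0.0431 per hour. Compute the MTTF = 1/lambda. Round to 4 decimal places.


lambda = 0.0431
MTTF = 1 / 0.0431
MTTF = 23.2019

23.2019


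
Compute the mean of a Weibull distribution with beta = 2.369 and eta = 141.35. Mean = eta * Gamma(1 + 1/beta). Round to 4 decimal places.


beta = 2.369, eta = 141.35
1/beta = 0.4221
1 + 1/beta = 1.4221
Gamma(1.4221) = 0.8863
Mean = 141.35 * 0.8863
Mean = 125.2758

125.2758


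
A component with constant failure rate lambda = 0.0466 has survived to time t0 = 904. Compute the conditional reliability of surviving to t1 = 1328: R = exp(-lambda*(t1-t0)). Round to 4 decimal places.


lambda = 0.0466
t0 = 904, t1 = 1328
t1 - t0 = 424
lambda * (t1-t0) = 0.0466 * 424 = 19.7584
R = exp(-19.7584)
R = 0.0

0.0


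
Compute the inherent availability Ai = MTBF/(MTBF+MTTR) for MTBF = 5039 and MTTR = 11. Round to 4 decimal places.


MTBF = 5039
MTTR = 11
MTBF + MTTR = 5050
Ai = 5039 / 5050
Ai = 0.9978

0.9978


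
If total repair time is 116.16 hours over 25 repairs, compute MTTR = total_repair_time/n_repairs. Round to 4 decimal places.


total_repair_time = 116.16
n_repairs = 25
MTTR = 116.16 / 25
MTTR = 4.6464

4.6464


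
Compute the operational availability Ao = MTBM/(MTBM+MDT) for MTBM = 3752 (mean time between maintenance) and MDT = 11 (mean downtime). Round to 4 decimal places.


MTBM = 3752
MDT = 11
MTBM + MDT = 3763
Ao = 3752 / 3763
Ao = 0.9971

0.9971


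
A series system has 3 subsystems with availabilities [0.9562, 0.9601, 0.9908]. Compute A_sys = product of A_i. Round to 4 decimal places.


Subsystems: [0.9562, 0.9601, 0.9908]
After subsystem 1 (A=0.9562): product = 0.9562
After subsystem 2 (A=0.9601): product = 0.918
After subsystem 3 (A=0.9908): product = 0.9096
A_sys = 0.9096

0.9096


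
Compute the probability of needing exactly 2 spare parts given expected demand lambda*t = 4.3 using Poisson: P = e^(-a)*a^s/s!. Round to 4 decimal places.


a = 4.3, s = 2
e^(-a) = e^(-4.3) = 0.0136
a^s = 4.3^2 = 18.49
s! = 2
P = 0.0136 * 18.49 / 2
P = 0.1254

0.1254


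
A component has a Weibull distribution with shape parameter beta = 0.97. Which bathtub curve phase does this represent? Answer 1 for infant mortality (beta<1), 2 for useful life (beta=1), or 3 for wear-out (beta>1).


beta = 0.97
Compare beta to 1:
beta < 1 => infant mortality (phase 1)
beta = 1 => useful life (phase 2)
beta > 1 => wear-out (phase 3)
Since beta = 0.97, this is infant mortality (decreasing failure rate)
Phase = 1

1


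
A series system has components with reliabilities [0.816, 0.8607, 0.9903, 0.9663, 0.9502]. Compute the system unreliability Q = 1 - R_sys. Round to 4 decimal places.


Components: [0.816, 0.8607, 0.9903, 0.9663, 0.9502]
After component 1: product = 0.816
After component 2: product = 0.7023
After component 3: product = 0.6955
After component 4: product = 0.6721
After component 5: product = 0.6386
R_sys = 0.6386
Q = 1 - 0.6386 = 0.3614

0.3614


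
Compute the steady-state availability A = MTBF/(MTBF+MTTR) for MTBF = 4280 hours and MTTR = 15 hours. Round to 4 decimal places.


MTBF = 4280
MTTR = 15
MTBF + MTTR = 4295
A = 4280 / 4295
A = 0.9965

0.9965


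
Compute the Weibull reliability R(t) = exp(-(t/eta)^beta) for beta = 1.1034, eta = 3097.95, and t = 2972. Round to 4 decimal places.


beta = 1.1034, eta = 3097.95, t = 2972
t/eta = 2972 / 3097.95 = 0.9593
(t/eta)^beta = 0.9593^1.1034 = 0.9552
R(t) = exp(-0.9552)
R(t) = 0.3847

0.3847


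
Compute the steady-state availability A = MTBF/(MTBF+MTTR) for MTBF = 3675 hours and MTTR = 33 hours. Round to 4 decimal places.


MTBF = 3675
MTTR = 33
MTBF + MTTR = 3708
A = 3675 / 3708
A = 0.9911

0.9911


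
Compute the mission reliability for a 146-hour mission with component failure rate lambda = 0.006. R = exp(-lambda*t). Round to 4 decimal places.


lambda = 0.006
mission_time = 146
lambda * t = 0.006 * 146 = 0.876
R = exp(-0.876)
R = 0.4164

0.4164


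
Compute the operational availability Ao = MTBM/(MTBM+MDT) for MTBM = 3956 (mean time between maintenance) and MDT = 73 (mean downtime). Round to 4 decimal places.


MTBM = 3956
MDT = 73
MTBM + MDT = 4029
Ao = 3956 / 4029
Ao = 0.9819

0.9819


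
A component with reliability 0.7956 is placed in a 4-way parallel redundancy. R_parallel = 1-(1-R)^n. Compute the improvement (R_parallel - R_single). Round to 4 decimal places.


R_single = 0.7956, n = 4
1 - R_single = 0.2044
(1 - R_single)^n = 0.2044^4 = 0.0017
R_parallel = 1 - 0.0017 = 0.9983
Improvement = 0.9983 - 0.7956
Improvement = 0.2027

0.2027


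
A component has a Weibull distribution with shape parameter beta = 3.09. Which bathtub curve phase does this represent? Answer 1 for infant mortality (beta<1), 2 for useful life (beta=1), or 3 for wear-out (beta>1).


beta = 3.09
Compare beta to 1:
beta < 1 => infant mortality (phase 1)
beta = 1 => useful life (phase 2)
beta > 1 => wear-out (phase 3)
Since beta = 3.09, this is wear-out (increasing failure rate)
Phase = 3

3


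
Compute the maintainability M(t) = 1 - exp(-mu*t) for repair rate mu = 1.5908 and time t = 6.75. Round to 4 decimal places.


mu = 1.5908, t = 6.75
mu * t = 1.5908 * 6.75 = 10.7379
exp(-10.7379) = 0.0
M(t) = 1 - 0.0
M(t) = 1.0

1.0


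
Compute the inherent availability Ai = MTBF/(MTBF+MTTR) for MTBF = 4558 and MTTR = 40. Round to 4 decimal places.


MTBF = 4558
MTTR = 40
MTBF + MTTR = 4598
Ai = 4558 / 4598
Ai = 0.9913

0.9913


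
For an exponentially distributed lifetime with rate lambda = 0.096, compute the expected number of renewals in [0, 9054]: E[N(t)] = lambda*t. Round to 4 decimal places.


lambda = 0.096
t = 9054
E[N(t)] = lambda * t
E[N(t)] = 0.096 * 9054
E[N(t)] = 869.184

869.184


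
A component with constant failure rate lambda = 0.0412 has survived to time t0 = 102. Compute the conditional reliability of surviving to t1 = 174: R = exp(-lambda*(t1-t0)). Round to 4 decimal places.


lambda = 0.0412
t0 = 102, t1 = 174
t1 - t0 = 72
lambda * (t1-t0) = 0.0412 * 72 = 2.9664
R = exp(-2.9664)
R = 0.0515

0.0515


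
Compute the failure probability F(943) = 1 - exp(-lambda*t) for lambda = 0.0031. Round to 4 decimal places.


lambda = 0.0031, t = 943
lambda * t = 2.9233
exp(-2.9233) = 0.0538
F(t) = 1 - 0.0538
F(t) = 0.9462

0.9462


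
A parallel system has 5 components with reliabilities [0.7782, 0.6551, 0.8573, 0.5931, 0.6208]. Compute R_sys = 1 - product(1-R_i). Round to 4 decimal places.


Components: [0.7782, 0.6551, 0.8573, 0.5931, 0.6208]
(1 - 0.7782) = 0.2218, running product = 0.2218
(1 - 0.6551) = 0.3449, running product = 0.0765
(1 - 0.8573) = 0.1427, running product = 0.0109
(1 - 0.5931) = 0.4069, running product = 0.0044
(1 - 0.6208) = 0.3792, running product = 0.0017
Product of (1-R_i) = 0.0017
R_sys = 1 - 0.0017 = 0.9983

0.9983


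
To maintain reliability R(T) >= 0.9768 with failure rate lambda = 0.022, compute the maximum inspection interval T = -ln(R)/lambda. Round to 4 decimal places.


R_target = 0.9768
lambda = 0.022
-ln(0.9768) = 0.0235
T = 0.0235 / 0.022
T = 1.067

1.067


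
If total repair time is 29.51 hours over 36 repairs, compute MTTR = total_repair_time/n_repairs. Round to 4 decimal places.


total_repair_time = 29.51
n_repairs = 36
MTTR = 29.51 / 36
MTTR = 0.8197

0.8197


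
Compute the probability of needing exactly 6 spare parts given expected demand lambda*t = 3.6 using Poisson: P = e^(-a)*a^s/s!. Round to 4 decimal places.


a = 3.6, s = 6
e^(-a) = e^(-3.6) = 0.0273
a^s = 3.6^6 = 2176.7823
s! = 720
P = 0.0273 * 2176.7823 / 720
P = 0.0826

0.0826


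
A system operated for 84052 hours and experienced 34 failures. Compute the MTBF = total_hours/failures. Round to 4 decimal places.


total_hours = 84052
failures = 34
MTBF = 84052 / 34
MTBF = 2472.1176

2472.1176


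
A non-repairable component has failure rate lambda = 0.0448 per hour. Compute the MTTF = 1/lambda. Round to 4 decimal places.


lambda = 0.0448
MTTF = 1 / 0.0448
MTTF = 22.3214

22.3214


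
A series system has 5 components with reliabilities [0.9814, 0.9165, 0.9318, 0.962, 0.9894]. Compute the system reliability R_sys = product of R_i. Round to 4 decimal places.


Components: [0.9814, 0.9165, 0.9318, 0.962, 0.9894]
After component 1 (R=0.9814): product = 0.9814
After component 2 (R=0.9165): product = 0.8995
After component 3 (R=0.9318): product = 0.8381
After component 4 (R=0.962): product = 0.8063
After component 5 (R=0.9894): product = 0.7977
R_sys = 0.7977

0.7977


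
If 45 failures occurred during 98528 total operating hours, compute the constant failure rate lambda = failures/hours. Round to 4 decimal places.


failures = 45
total_hours = 98528
lambda = 45 / 98528
lambda = 0.0005

0.0005


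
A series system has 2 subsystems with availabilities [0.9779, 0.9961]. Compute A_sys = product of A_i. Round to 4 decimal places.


Subsystems: [0.9779, 0.9961]
After subsystem 1 (A=0.9779): product = 0.9779
After subsystem 2 (A=0.9961): product = 0.9741
A_sys = 0.9741

0.9741


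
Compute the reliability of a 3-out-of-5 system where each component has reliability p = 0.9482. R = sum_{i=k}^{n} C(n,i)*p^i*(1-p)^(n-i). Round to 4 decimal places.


k = 3, n = 5, p = 0.9482
i=3: C(5,3)=10 * 0.9482^3 * 0.0518^2 = 0.0229
i=4: C(5,4)=5 * 0.9482^4 * 0.0518^1 = 0.2094
i=5: C(5,5)=1 * 0.9482^5 * 0.0518^0 = 0.7665
R = sum of terms = 0.9987

0.9987


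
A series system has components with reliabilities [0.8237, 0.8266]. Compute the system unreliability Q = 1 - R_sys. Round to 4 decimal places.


Components: [0.8237, 0.8266]
After component 1: product = 0.8237
After component 2: product = 0.6809
R_sys = 0.6809
Q = 1 - 0.6809 = 0.3191

0.3191


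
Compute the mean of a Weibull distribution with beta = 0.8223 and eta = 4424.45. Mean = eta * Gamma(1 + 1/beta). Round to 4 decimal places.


beta = 0.8223, eta = 4424.45
1/beta = 1.2161
1 + 1/beta = 2.2161
Gamma(2.2161) = 1.1116
Mean = 4424.45 * 1.1116
Mean = 4918.1441

4918.1441


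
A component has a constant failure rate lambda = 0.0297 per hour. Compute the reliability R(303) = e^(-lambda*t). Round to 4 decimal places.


lambda = 0.0297
t = 303
lambda * t = 8.9991
R(t) = e^(-8.9991)
R(t) = 0.0001

0.0001


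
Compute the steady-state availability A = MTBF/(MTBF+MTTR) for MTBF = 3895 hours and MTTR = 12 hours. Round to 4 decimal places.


MTBF = 3895
MTTR = 12
MTBF + MTTR = 3907
A = 3895 / 3907
A = 0.9969

0.9969


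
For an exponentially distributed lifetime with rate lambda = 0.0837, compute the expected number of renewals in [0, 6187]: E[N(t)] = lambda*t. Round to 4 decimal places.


lambda = 0.0837
t = 6187
E[N(t)] = lambda * t
E[N(t)] = 0.0837 * 6187
E[N(t)] = 517.8519

517.8519


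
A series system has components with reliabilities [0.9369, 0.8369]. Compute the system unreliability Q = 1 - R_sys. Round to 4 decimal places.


Components: [0.9369, 0.8369]
After component 1: product = 0.9369
After component 2: product = 0.7841
R_sys = 0.7841
Q = 1 - 0.7841 = 0.2159

0.2159


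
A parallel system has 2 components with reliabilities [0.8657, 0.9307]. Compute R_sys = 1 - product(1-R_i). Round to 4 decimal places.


Components: [0.8657, 0.9307]
(1 - 0.8657) = 0.1343, running product = 0.1343
(1 - 0.9307) = 0.0693, running product = 0.0093
Product of (1-R_i) = 0.0093
R_sys = 1 - 0.0093 = 0.9907

0.9907


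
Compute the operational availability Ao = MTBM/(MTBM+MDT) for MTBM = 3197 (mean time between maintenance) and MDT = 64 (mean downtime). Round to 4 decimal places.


MTBM = 3197
MDT = 64
MTBM + MDT = 3261
Ao = 3197 / 3261
Ao = 0.9804

0.9804


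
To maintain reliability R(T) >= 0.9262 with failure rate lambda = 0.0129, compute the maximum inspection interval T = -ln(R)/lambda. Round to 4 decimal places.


R_target = 0.9262
lambda = 0.0129
-ln(0.9262) = 0.0767
T = 0.0767 / 0.0129
T = 5.943

5.943


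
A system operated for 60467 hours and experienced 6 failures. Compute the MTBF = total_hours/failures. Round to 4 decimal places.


total_hours = 60467
failures = 6
MTBF = 60467 / 6
MTBF = 10077.8333

10077.8333


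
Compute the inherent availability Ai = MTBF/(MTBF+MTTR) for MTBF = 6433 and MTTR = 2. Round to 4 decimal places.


MTBF = 6433
MTTR = 2
MTBF + MTTR = 6435
Ai = 6433 / 6435
Ai = 0.9997

0.9997


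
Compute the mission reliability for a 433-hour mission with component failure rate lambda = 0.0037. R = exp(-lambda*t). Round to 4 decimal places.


lambda = 0.0037
mission_time = 433
lambda * t = 0.0037 * 433 = 1.6021
R = exp(-1.6021)
R = 0.2015

0.2015


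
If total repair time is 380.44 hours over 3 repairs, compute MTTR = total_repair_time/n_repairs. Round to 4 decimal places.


total_repair_time = 380.44
n_repairs = 3
MTTR = 380.44 / 3
MTTR = 126.8133

126.8133


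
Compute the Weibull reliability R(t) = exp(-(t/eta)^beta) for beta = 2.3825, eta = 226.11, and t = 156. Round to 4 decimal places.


beta = 2.3825, eta = 226.11, t = 156
t/eta = 156 / 226.11 = 0.6899
(t/eta)^beta = 0.6899^2.3825 = 0.413
R(t) = exp(-0.413)
R(t) = 0.6617

0.6617


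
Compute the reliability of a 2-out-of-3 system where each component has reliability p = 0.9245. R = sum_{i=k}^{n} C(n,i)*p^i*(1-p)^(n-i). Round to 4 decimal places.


k = 2, n = 3, p = 0.9245
i=2: C(3,2)=3 * 0.9245^2 * 0.0755^1 = 0.1936
i=3: C(3,3)=1 * 0.9245^3 * 0.0755^0 = 0.7902
R = sum of terms = 0.9838

0.9838


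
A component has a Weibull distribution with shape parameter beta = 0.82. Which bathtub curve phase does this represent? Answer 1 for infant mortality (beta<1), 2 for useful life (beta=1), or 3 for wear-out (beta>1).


beta = 0.82
Compare beta to 1:
beta < 1 => infant mortality (phase 1)
beta = 1 => useful life (phase 2)
beta > 1 => wear-out (phase 3)
Since beta = 0.82, this is infant mortality (decreasing failure rate)
Phase = 1

1


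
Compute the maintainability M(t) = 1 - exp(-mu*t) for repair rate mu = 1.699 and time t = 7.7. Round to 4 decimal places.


mu = 1.699, t = 7.7
mu * t = 1.699 * 7.7 = 13.0823
exp(-13.0823) = 0.0
M(t) = 1 - 0.0
M(t) = 1.0

1.0


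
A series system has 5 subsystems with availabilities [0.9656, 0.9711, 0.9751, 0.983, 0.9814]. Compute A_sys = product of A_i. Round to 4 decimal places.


Subsystems: [0.9656, 0.9711, 0.9751, 0.983, 0.9814]
After subsystem 1 (A=0.9656): product = 0.9656
After subsystem 2 (A=0.9711): product = 0.9377
After subsystem 3 (A=0.9751): product = 0.9143
After subsystem 4 (A=0.983): product = 0.8988
After subsystem 5 (A=0.9814): product = 0.8821
A_sys = 0.8821

0.8821


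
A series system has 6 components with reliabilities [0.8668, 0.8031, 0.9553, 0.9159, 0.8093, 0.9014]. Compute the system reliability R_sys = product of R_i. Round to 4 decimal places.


Components: [0.8668, 0.8031, 0.9553, 0.9159, 0.8093, 0.9014]
After component 1 (R=0.8668): product = 0.8668
After component 2 (R=0.8031): product = 0.6961
After component 3 (R=0.9553): product = 0.665
After component 4 (R=0.9159): product = 0.6091
After component 5 (R=0.8093): product = 0.4929
After component 6 (R=0.9014): product = 0.4443
R_sys = 0.4443

0.4443


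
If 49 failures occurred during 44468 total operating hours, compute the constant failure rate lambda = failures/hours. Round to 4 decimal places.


failures = 49
total_hours = 44468
lambda = 49 / 44468
lambda = 0.0011

0.0011


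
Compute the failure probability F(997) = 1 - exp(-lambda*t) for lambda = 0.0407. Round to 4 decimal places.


lambda = 0.0407, t = 997
lambda * t = 40.5779
exp(-40.5779) = 0.0
F(t) = 1 - 0.0
F(t) = 1.0

1.0


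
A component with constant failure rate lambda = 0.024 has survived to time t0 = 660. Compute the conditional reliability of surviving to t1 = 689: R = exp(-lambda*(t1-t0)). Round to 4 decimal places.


lambda = 0.024
t0 = 660, t1 = 689
t1 - t0 = 29
lambda * (t1-t0) = 0.024 * 29 = 0.696
R = exp(-0.696)
R = 0.4986

0.4986


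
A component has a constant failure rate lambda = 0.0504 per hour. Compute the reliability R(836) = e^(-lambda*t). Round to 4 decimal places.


lambda = 0.0504
t = 836
lambda * t = 42.1344
R(t) = e^(-42.1344)
R(t) = 0.0

0.0


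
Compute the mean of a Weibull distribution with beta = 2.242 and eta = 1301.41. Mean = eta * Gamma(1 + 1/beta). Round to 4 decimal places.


beta = 2.242, eta = 1301.41
1/beta = 0.446
1 + 1/beta = 1.446
Gamma(1.446) = 0.8857
Mean = 1301.41 * 0.8857
Mean = 1152.6692

1152.6692


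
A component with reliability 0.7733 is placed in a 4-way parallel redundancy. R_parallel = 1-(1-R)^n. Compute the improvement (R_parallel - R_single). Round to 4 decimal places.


R_single = 0.7733, n = 4
1 - R_single = 0.2267
(1 - R_single)^n = 0.2267^4 = 0.0026
R_parallel = 1 - 0.0026 = 0.9974
Improvement = 0.9974 - 0.7733
Improvement = 0.2241

0.2241


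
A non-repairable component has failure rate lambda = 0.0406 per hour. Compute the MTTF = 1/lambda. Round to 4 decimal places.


lambda = 0.0406
MTTF = 1 / 0.0406
MTTF = 24.6305

24.6305


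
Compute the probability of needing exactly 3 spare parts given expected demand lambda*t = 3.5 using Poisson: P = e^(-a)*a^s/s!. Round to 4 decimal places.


a = 3.5, s = 3
e^(-a) = e^(-3.5) = 0.0302
a^s = 3.5^3 = 42.875
s! = 6
P = 0.0302 * 42.875 / 6
P = 0.2158

0.2158


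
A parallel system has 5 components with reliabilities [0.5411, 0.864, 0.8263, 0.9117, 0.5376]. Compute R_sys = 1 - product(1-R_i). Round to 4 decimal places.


Components: [0.5411, 0.864, 0.8263, 0.9117, 0.5376]
(1 - 0.5411) = 0.4589, running product = 0.4589
(1 - 0.864) = 0.136, running product = 0.0624
(1 - 0.8263) = 0.1737, running product = 0.0108
(1 - 0.9117) = 0.0883, running product = 0.001
(1 - 0.5376) = 0.4624, running product = 0.0004
Product of (1-R_i) = 0.0004
R_sys = 1 - 0.0004 = 0.9996

0.9996


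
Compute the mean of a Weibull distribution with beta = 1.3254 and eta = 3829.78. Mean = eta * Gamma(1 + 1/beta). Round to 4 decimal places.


beta = 1.3254, eta = 3829.78
1/beta = 0.7545
1 + 1/beta = 1.7545
Gamma(1.7545) = 0.9201
Mean = 3829.78 * 0.9201
Mean = 3523.7469

3523.7469


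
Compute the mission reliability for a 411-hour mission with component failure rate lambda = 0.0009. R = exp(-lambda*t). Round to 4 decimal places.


lambda = 0.0009
mission_time = 411
lambda * t = 0.0009 * 411 = 0.3699
R = exp(-0.3699)
R = 0.6908

0.6908


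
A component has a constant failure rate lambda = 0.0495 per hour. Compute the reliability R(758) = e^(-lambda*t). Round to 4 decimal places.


lambda = 0.0495
t = 758
lambda * t = 37.521
R(t) = e^(-37.521)
R(t) = 0.0

0.0


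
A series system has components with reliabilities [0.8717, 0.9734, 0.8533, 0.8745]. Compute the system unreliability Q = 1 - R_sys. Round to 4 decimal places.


Components: [0.8717, 0.9734, 0.8533, 0.8745]
After component 1: product = 0.8717
After component 2: product = 0.8485
After component 3: product = 0.724
After component 4: product = 0.6332
R_sys = 0.6332
Q = 1 - 0.6332 = 0.3668

0.3668


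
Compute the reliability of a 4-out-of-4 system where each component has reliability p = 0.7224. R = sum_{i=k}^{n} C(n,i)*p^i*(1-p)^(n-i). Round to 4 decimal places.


k = 4, n = 4, p = 0.7224
i=4: C(4,4)=1 * 0.7224^4 * 0.2776^0 = 0.2723
R = sum of terms = 0.2723

0.2723


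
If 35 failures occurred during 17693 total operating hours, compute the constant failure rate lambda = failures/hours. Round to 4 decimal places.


failures = 35
total_hours = 17693
lambda = 35 / 17693
lambda = 0.002

0.002


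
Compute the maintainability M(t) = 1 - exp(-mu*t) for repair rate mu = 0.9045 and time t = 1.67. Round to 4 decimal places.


mu = 0.9045, t = 1.67
mu * t = 0.9045 * 1.67 = 1.5105
exp(-1.5105) = 0.2208
M(t) = 1 - 0.2208
M(t) = 0.7792

0.7792


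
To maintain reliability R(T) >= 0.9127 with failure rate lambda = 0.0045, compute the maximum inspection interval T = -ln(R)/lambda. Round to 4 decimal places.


R_target = 0.9127
lambda = 0.0045
-ln(0.9127) = 0.0913
T = 0.0913 / 0.0045
T = 20.2996

20.2996


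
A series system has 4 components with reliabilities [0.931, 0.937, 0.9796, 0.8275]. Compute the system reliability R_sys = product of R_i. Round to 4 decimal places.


Components: [0.931, 0.937, 0.9796, 0.8275]
After component 1 (R=0.931): product = 0.931
After component 2 (R=0.937): product = 0.8723
After component 3 (R=0.9796): product = 0.8546
After component 4 (R=0.8275): product = 0.7071
R_sys = 0.7071

0.7071


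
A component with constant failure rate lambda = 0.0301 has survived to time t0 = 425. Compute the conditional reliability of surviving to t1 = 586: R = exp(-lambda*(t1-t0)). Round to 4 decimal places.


lambda = 0.0301
t0 = 425, t1 = 586
t1 - t0 = 161
lambda * (t1-t0) = 0.0301 * 161 = 4.8461
R = exp(-4.8461)
R = 0.0079

0.0079


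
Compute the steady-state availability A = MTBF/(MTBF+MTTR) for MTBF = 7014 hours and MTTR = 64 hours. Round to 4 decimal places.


MTBF = 7014
MTTR = 64
MTBF + MTTR = 7078
A = 7014 / 7078
A = 0.991

0.991


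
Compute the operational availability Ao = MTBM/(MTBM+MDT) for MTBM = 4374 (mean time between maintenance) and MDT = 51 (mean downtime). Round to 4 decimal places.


MTBM = 4374
MDT = 51
MTBM + MDT = 4425
Ao = 4374 / 4425
Ao = 0.9885

0.9885


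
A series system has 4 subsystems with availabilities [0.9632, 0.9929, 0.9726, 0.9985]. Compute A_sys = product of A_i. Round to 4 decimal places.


Subsystems: [0.9632, 0.9929, 0.9726, 0.9985]
After subsystem 1 (A=0.9632): product = 0.9632
After subsystem 2 (A=0.9929): product = 0.9564
After subsystem 3 (A=0.9726): product = 0.9302
After subsystem 4 (A=0.9985): product = 0.9288
A_sys = 0.9288

0.9288


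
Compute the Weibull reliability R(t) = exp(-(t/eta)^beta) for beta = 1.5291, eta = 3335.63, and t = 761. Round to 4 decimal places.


beta = 1.5291, eta = 3335.63, t = 761
t/eta = 761 / 3335.63 = 0.2281
(t/eta)^beta = 0.2281^1.5291 = 0.1044
R(t) = exp(-0.1044)
R(t) = 0.9009

0.9009


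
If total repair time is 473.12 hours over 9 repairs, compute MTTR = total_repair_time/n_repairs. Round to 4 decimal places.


total_repair_time = 473.12
n_repairs = 9
MTTR = 473.12 / 9
MTTR = 52.5689

52.5689


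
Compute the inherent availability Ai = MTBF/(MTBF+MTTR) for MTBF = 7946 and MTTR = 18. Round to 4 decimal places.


MTBF = 7946
MTTR = 18
MTBF + MTTR = 7964
Ai = 7946 / 7964
Ai = 0.9977

0.9977


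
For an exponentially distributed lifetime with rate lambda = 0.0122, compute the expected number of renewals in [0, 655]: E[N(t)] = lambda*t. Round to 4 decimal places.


lambda = 0.0122
t = 655
E[N(t)] = lambda * t
E[N(t)] = 0.0122 * 655
E[N(t)] = 7.991

7.991


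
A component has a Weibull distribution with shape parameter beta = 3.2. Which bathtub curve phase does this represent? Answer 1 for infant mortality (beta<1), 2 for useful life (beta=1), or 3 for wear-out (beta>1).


beta = 3.2
Compare beta to 1:
beta < 1 => infant mortality (phase 1)
beta = 1 => useful life (phase 2)
beta > 1 => wear-out (phase 3)
Since beta = 3.2, this is wear-out (increasing failure rate)
Phase = 3

3


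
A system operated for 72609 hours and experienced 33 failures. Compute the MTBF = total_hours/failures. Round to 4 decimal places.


total_hours = 72609
failures = 33
MTBF = 72609 / 33
MTBF = 2200.2727

2200.2727
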